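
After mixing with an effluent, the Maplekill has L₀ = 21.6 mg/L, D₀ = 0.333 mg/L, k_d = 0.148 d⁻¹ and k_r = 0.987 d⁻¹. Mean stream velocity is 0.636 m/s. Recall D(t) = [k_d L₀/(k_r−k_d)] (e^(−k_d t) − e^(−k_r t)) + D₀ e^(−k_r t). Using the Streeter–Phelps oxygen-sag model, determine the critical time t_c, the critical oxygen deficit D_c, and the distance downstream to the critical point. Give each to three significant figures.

t_c ≈ 2.15 d; D_c ≈ 2.36 mg/L; x_c ≈ 118 km

t_c = [1/(k_r−k_d)] ln[(k_r/k_d)(1 − D₀(k_r−k_d)/(k_d L₀))]
= [1/(0.987−0.148)] ln[(0.987/0.148)(1 − 0.333×0.8390/(0.148×21.6))]
= (1/0.8390) ln[6.669 × 0.9126] = 1.192 × ln(6.086) = 1.192 × 1.806 = 2.153 d.
L(t_c) = L₀ e^(−k_d t_c) = 21.6 × 0.7272 = 15.71 mg/L, and at the critical point k_r D_c = k_d L, so D_c = (0.148/0.987) × 15.71 = 2.355 mg/L.
x_c = v t_c = 0.636 m/s × 2.153 d × 86400 s/d = 118300 m ≈ 118 km.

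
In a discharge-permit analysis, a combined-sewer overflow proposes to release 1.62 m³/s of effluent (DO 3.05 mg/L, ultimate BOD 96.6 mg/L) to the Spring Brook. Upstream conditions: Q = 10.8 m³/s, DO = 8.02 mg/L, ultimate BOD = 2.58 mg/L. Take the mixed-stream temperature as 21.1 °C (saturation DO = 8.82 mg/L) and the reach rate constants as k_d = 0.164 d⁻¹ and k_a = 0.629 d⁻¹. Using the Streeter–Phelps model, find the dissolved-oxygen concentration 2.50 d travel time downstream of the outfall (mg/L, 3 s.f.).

Mixed DO = (10.8×8.02 + 1.62×3.05)/(10.8+1.62) = 91.56/12.42 = 7.372 mg/L.
Mixed L₀ = (10.8×2.58 + 1.62×96.6)/(12.42) = 184.4/12.42 = 14.84 mg/L.
Initial deficit D₀ = C_s − DO₀ = 8.82 − 7.372 = 1.448 mg/L.
D(2.50) = [0.164×14.84/(0.629−0.164)](e^(−0.164×2.50) − e^(−0.629×2.50)) + 1.448 e^(−0.629×2.50)
= 5.235 × (0.6637 − 0.2075) + 1.448 × 0.2075 = 2.688 mg/L.
DO = 8.82 − 2.688 = 6.132 mg/L.

DO ≈ 6.13 mg/L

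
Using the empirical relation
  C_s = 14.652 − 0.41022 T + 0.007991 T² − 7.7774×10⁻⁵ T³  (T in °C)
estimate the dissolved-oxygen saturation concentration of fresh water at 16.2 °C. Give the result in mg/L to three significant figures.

C_s = 14.652 − 0.41022×16.2 + 0.007991×16.2² − 7.7774×10⁻⁵×16.2³ = 9.773 mg/L.

C_s ≈ 9.77 mg/L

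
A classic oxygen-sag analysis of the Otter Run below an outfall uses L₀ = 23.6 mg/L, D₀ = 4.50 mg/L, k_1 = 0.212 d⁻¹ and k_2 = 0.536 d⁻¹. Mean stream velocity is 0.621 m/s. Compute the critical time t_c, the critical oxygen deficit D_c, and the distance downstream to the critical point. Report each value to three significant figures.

t_c ≈ 1.80 d; D_c ≈ 6.37 mg/L; x_c ≈ 96.6 km

At the critical point dD/dt = 0, so k_1 L₀ e^(−k_1 t) = k_2 D. Substituting D(t) from the Streeter–Phelps equation and solving for t gives
t_c = ln[(k_2/k_1)(1 − D₀(k_2−k_1)/(k_1 L₀))] / (k_2−k_1).
Here k_2−k_1 = 0.3240 d⁻¹ and 1 − D₀(k_2−k_1)/(k_1 L₀) = 1 − 4.50×0.3240/(0.212×23.6) = 0.7086, so
t_c = ln(2.528 × 0.7086) / 0.3240 = 0.5831 / 0.3240 = 1.800 d.
D_c = (k_1/k_2) L₀ e^(−k_1 t_c) = (0.212/0.536) × 23.6 × e^(−0.212×1.800) = 0.3955 × 23.6 × 0.6828 = 6.374 mg/L.
x_c = v t_c = 0.621 m/s × 1.800 d × 86400 s/d = 96560 m ≈ 96.6 km.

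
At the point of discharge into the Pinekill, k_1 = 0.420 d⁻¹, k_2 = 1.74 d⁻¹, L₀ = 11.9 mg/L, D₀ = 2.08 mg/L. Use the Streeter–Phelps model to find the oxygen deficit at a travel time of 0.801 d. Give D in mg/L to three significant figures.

k_1 L₀/(k_2−k_1) = 0.420×11.9/(1.74−0.420) = 4.998/1.320 = 3.786 mg/L.
e^(−k_1 t) = e^(−0.420×0.8010) = 0.7143; e^(−k_2 t) = e^(−1.74×0.8010) = 0.2481.
D = 3.786 × (0.7143 − 0.2481) + 2.08 × 0.2481 = 1.765 + 0.5161 = 2.281 mg/L.

D ≈ 2.28 mg/L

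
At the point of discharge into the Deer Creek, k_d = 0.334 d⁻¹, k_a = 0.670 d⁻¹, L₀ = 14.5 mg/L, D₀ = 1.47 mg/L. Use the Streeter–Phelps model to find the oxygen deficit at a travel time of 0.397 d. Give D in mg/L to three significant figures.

D ≈ 2.70 mg/L

k_d L₀/(k_a−k_d) = 0.334×14.5/(0.670−0.334) = 4.843/0.3360 = 14.41 mg/L.
e^(−k_d t) = e^(−0.334×0.3970) = 0.8758; e^(−k_a t) = e^(−0.670×0.3970) = 0.7664.
D = 14.41 × (0.8758 − 0.7664) + 1.47 × 0.7664 = 1.576 + 1.127 = 2.703 mg/L.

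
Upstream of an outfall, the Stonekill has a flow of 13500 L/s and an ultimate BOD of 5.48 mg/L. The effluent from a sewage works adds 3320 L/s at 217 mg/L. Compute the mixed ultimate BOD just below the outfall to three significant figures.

47.2 mg/L

Flow-weighted mixing: C = (Q_r C_r + Q_w C_w)/(Q_r + Q_w)
= (13500×5.48 + 3320×217)/(13500 + 3320) = 794400/16820 = 47.23 mg/L.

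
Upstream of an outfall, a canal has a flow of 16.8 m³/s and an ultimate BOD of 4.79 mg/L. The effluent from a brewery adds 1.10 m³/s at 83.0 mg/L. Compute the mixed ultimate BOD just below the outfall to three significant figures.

Flow-weighted mixing: C = (Q_r C_r + Q_w C_w)/(Q_r + Q_w)
= (16.8×4.79 + 1.10×83.0)/(16.8 + 1.10) = 171.8/17.90 = 9.596 mg/L.

9.60 mg/L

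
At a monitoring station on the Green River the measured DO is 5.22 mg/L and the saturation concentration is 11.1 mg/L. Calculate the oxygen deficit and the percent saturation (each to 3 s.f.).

D ≈ 5.88 mg/L; 47.0 % saturation

D = C_s − C = 11.1 − 5.22 = 5.88 mg/L.
% saturation = 5.22/11.1 × 100 = 47.0 %.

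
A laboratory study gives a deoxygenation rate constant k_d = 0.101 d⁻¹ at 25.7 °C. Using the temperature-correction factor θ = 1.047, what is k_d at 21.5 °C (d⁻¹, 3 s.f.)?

k_d(T₂) = k_d(T₁) · θ^(T₂−T₁) = 0.101 × 1.047^(21.5−25.7)
= 0.101 × 1.047^-4.20 = 0.101 × 0.8246 = 0.08328 d⁻¹.

k_d ≈ 0.0833 d⁻¹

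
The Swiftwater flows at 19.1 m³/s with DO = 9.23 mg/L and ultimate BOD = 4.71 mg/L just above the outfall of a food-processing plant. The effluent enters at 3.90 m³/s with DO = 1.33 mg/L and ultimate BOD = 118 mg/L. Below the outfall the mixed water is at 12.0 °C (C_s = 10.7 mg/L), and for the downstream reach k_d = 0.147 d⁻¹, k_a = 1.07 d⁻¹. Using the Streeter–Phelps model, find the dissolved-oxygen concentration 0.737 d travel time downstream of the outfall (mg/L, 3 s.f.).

Mixed DO = (19.1×9.23 + 3.90×1.33)/(19.1+3.90) = 181.5/23.00 = 7.890 mg/L.
Mixed L₀ = (19.1×4.71 + 3.90×118)/(23.00) = 550.2/23.00 = 23.92 mg/L.
Initial deficit D₀ = C_s − DO₀ = 10.7 − 7.890 = 2.810 mg/L.
D(0.737) = [0.147×23.92/(1.07−0.147)](e^(−0.147×0.737) − e^(−1.07×0.737)) + 2.810 e^(−1.07×0.737)
= 3.810 × (0.8973 − 0.4545) + 2.810 × 0.4545 = 2.964 mg/L.
DO = 10.7 − 2.964 = 7.736 mg/L.

DO ≈ 7.74 mg/L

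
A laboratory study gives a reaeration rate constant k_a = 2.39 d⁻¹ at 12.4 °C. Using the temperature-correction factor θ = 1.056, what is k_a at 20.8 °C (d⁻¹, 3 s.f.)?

k_a(T₂) = k_a(T₁) · θ^(T₂−T₁) = 2.39 × 1.056^(20.8−12.4)
= 2.39 × 1.056^8.40 = 2.39 × 1.580 = 3.777 d⁻¹.

k_a ≈ 3.78 d⁻¹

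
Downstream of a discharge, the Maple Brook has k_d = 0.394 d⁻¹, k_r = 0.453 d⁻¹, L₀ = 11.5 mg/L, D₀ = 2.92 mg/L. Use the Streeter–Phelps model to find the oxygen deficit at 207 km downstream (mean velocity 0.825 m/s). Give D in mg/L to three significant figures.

D ≈ 4.63 mg/L

Travel time t = x/v = 207 km / (0.825 m/s) = 207000 m / 0.825 m/s = 250900 s = 2.904 d.
k_d L₀/(k_r−k_d) = 0.394×11.5/(0.453−0.394) = 4.531/0.05900 = 76.80 mg/L.
e^(−k_d t) = e^(−0.394×2.904) = 0.3185; e^(−k_r t) = e^(−0.453×2.904) = 0.2683.
D = 76.80 × (0.3185 − 0.2683) + 2.92 × 0.2683 = 3.851 + 0.7835 = 4.635 mg/L.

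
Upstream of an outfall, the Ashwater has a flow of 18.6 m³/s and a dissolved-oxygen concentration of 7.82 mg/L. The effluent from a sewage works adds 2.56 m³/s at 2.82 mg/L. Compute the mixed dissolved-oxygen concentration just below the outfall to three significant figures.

Flow-weighted mixing: C = (Q_r C_r + Q_w C_w)/(Q_r + Q_w)
= (18.6×7.82 + 2.56×2.82)/(18.6 + 2.56) = 152.7/21.16 = 7.215 mg/L.

7.22 mg/L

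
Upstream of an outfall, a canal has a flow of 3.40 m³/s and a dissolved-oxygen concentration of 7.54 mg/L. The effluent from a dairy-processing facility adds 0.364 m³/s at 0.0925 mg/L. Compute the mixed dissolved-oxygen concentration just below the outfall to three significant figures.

6.82 mg/L

Flow-weighted mixing: C = (Q_r C_r + Q_w C_w)/(Q_r + Q_w)
= (3.40×7.54 + 0.364×0.0925)/(3.40 + 0.364) = 25.67/3.764 = 6.820 mg/L.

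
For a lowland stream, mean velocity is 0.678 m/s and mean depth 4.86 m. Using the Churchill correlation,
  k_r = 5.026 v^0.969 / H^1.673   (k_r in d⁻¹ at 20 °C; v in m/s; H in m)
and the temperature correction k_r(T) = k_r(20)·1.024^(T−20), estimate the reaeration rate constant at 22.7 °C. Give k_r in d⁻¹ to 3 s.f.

k_r(20) = 5.026 × 0.678^0.969 / 4.86^1.673 = 5.026 × 0.6862 / 14.08 = 0.2449 d⁻¹.
k_r(22.7) = 0.2449 × 1.024^(22.7−20) = 0.2449 × 1.066 = 0.2611 d⁻¹.

k_r ≈ 0.261 d⁻¹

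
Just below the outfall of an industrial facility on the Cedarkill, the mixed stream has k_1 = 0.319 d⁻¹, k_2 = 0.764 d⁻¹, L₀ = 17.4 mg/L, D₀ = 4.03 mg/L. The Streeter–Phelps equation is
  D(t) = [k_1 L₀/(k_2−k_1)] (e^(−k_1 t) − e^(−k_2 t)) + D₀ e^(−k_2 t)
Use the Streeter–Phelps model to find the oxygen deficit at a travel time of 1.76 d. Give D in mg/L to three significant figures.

k_1 L₀/(k_2−k_1) = 0.319×17.4/(0.764−0.319) = 5.551/0.4450 = 12.47 mg/L.
e^(−k_1 t) = e^(−0.319×1.760) = 0.5704; e^(−k_2 t) = e^(−0.764×1.760) = 0.2606.
D = 12.47 × (0.5704 − 0.2606) + 4.03 × 0.2606 = 3.864 + 1.050 = 4.914 mg/L.

D ≈ 4.91 mg/L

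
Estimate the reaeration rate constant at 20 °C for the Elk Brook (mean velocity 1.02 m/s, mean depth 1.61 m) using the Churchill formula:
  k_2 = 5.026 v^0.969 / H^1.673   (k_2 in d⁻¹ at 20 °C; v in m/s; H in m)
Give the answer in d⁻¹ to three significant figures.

k_2 = 5.026 × 1.02^0.969 / 1.61^1.673 = 5.026 × 1.019 / 2.218 = 2.310 d⁻¹.

k_2 ≈ 2.31 d⁻¹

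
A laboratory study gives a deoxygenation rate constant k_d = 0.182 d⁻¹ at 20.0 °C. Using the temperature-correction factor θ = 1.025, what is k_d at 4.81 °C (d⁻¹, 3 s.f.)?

k_d(T₂) = k_d(T₁) · θ^(T₂−T₁) = 0.182 × 1.025^(4.81−20.0)
= 0.182 × 1.025^-15.2 = 0.182 × 0.6872 = 0.1251 d⁻¹.

k_d ≈ 0.125 d⁻¹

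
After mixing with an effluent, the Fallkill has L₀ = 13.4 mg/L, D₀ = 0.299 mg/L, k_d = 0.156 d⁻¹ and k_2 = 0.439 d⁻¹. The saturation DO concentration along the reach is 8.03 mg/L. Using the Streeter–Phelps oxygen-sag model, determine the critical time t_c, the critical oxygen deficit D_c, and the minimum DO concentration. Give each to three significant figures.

At the critical point dD/dt = 0, so k_d L₀ e^(−k_d t) = k_2 D. Substituting D(t) from the Streeter–Phelps equation and solving for t gives
t_c = ln[(k_2/k_d)(1 − D₀(k_2−k_d)/(k_d L₀))] / (k_2−k_d).
Here k_2−k_d = 0.2830 d⁻¹ and 1 − D₀(k_2−k_d)/(k_d L₀) = 1 − 0.299×0.2830/(0.156×13.4) = 0.9595, so
t_c = ln(2.814 × 0.9595) / 0.2830 = 0.9933 / 0.2830 = 3.510 d.
D_c = (k_d/k_2) L₀ e^(−k_d t_c) = (0.156/0.439) × 13.4 × e^(−0.156×3.510) = 0.3554 × 13.4 × 0.5784 = 2.754 mg/L.
Minimum DO = C_s − D_c = 8.03 − 2.754 = 5.276 mg/L.

t_c ≈ 3.51 d; D_c ≈ 2.75 mg/L; min DO ≈ 5.28 mg/L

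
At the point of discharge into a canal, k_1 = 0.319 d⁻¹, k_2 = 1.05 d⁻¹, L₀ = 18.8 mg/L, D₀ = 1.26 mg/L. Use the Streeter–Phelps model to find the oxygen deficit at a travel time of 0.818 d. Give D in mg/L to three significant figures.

D ≈ 3.38 mg/L

k_1 L₀/(k_2−k_1) = 0.319×18.8/(1.05−0.319) = 5.997/0.7310 = 8.204 mg/L.
e^(−k_1 t) = e^(−0.319×0.8180) = 0.7703; e^(−k_2 t) = e^(−1.05×0.8180) = 0.4236.
D = 8.204 × (0.7703 − 0.4236) + 1.26 × 0.4236 = 2.844 + 0.5338 = 3.378 mg/L.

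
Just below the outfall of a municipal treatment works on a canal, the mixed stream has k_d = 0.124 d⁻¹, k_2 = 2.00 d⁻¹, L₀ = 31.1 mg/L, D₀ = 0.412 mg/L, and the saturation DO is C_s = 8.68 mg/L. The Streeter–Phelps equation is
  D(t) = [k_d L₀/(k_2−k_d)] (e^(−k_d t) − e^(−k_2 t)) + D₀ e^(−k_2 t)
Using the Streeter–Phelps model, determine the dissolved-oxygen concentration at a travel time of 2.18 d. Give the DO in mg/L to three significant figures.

k_d L₀/(k_2−k_d) = 0.124×31.1/(2.00−0.124) = 3.856/1.876 = 2.056 mg/L.
e^(−k_d t) = e^(−0.124×2.180) = 0.7631; e^(−k_2 t) = e^(−2.00×2.180) = 0.01278.
D = 2.056 × (0.7631 − 0.01278) + 0.412 × 0.01278 = 1.542 + 0.005265 = 1.548 mg/L.
DO = C_s − D = 8.68 − 1.548 = 7.132 mg/L.

DO ≈ 7.13 mg/L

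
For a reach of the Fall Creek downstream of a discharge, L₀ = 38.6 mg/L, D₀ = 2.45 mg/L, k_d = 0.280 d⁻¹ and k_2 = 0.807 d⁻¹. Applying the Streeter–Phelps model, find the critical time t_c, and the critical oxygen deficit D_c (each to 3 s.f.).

t_c ≈ 1.77 d; D_c ≈ 8.17 mg/L

t_c = [1/(k_2−k_d)] ln[(k_2/k_d)(1 − D₀(k_2−k_d)/(k_d L₀))]
= [1/(0.807−0.280)] ln[(0.807/0.280)(1 − 2.45×0.5270/(0.280×38.6))]
= (1/0.5270) ln[2.882 × 0.8805] = 1.898 × ln(2.538) = 1.898 × 0.9313 = 1.767 d.
L(t_c) = L₀ e^(−k_d t_c) = 38.6 × 0.6097 = 23.53 mg/L, and at the critical point k_2 D_c = k_d L, so D_c = (0.280/0.807) × 23.53 = 8.165 mg/L.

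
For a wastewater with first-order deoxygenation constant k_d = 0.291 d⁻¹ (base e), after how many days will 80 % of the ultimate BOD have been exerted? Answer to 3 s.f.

t ≈ 5.53 d

y/L₀ = 1 − e^(−k_d t) = 0.80 ⇒ e^(−k_d t) = 0.200
t = −ln(0.200) / 0.291 = 1.609 / 0.291 = 5.531 d.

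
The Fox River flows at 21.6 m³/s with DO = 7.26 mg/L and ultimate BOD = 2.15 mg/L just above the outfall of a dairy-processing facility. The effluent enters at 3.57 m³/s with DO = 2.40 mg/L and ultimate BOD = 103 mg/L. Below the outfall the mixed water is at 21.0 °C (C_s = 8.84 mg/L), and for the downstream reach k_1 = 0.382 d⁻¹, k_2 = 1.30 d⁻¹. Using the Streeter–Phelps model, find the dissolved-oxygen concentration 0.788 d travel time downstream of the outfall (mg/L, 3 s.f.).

DO ≈ 5.42 mg/L

Mixed DO = (21.6×7.26 + 3.57×2.40)/(21.6+3.57) = 165.4/25.17 = 6.571 mg/L.
Mixed L₀ = (21.6×2.15 + 3.57×103)/(25.17) = 414.1/25.17 = 16.45 mg/L.
Initial deficit D₀ = C_s − DO₀ = 8.84 − 6.571 = 2.269 mg/L.
D(0.788) = [0.382×16.45/(1.30−0.382)](e^(−0.382×0.788) − e^(−1.30×0.788)) + 2.269 e^(−1.30×0.788)
= 6.847 × (0.7401 − 0.3590) + 2.269 × 0.3590 = 3.424 mg/L.
DO = 8.84 − 3.424 = 5.416 mg/L.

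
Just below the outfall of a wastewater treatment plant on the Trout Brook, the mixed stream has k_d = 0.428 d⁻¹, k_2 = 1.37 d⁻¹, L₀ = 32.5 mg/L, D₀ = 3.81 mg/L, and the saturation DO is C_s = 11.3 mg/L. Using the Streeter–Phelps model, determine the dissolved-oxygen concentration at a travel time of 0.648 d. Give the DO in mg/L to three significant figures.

DO ≈ 4.62 mg/L

k_d L₀/(k_2−k_d) = 0.428×32.5/(1.37−0.428) = 13.91/0.9420 = 14.77 mg/L.
e^(−k_d t) = e^(−0.428×0.6480) = 0.7578; e^(−k_2 t) = e^(−1.37×0.6480) = 0.4116.
D = 14.77 × (0.7578 − 0.4116) + 3.81 × 0.4116 = 5.112 + 1.568 = 6.681 mg/L.
DO = C_s − D = 11.3 − 6.681 = 4.619 mg/L.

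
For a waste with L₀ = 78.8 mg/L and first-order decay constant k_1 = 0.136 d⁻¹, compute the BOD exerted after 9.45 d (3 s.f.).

y_t = L₀(1 − e^(−k_1 t)) = 78.8 × (1 − e^(−0.136×9.45))
= 78.8 × (1 − 0.2766) = 78.8 × 0.7234 = 57.00 mg/L.

y ≈ 57.0 mg/L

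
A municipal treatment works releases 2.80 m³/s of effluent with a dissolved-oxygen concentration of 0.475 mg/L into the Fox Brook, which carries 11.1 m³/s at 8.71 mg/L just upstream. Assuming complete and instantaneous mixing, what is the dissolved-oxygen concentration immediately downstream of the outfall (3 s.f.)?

7.05 mg/L

Flow-weighted mixing: C = (Q_r C_r + Q_w C_w)/(Q_r + Q_w)
= (11.1×8.71 + 2.80×0.475)/(11.1 + 2.80) = 98.01/13.90 = 7.051 mg/L.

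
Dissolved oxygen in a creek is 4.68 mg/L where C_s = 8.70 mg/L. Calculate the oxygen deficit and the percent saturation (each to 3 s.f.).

D ≈ 4.02 mg/L; 53.8 % saturation

D = C_s − C = 8.70 − 4.68 = 4.02 mg/L.
% saturation = 4.68/8.70 × 100 = 53.8 %.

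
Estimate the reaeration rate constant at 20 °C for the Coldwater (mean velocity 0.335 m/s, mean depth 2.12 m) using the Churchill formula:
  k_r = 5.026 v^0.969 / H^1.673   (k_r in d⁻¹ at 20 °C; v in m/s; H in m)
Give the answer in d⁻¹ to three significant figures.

k_r = 5.026 × 0.335^0.969 / 2.12^1.673 = 5.026 × 0.3466 / 3.515 = 0.4955 d⁻¹.

k_r ≈ 0.495 d⁻¹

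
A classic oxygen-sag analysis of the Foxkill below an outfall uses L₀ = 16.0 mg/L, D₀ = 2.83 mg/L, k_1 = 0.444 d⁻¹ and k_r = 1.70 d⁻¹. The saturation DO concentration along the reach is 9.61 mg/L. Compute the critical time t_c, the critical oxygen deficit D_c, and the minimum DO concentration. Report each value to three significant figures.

t_c ≈ 0.516 d; D_c ≈ 3.32 mg/L; min DO ≈ 6.29 mg/L

t_c = [1/(k_r−k_1)] ln[(k_r/k_1)(1 − D₀(k_r−k_1)/(k_1 L₀))]
= [1/(1.70−0.444)] ln[(1.70/0.444)(1 − 2.83×1.256/(0.444×16.0))]
= (1/1.256) ln[3.829 × 0.4997] = 0.7962 × ln(1.913) = 0.7962 × 0.6487 = 0.5165 d.
L(t_c) = L₀ e^(−k_1 t_c) = 16.0 × 0.7951 = 12.72 mg/L, and at the critical point k_r D_c = k_1 L, so D_c = (0.444/1.70) × 12.72 = 3.322 mg/L.
Minimum DO = C_s − D_c = 9.61 − 3.322 = 6.288 mg/L.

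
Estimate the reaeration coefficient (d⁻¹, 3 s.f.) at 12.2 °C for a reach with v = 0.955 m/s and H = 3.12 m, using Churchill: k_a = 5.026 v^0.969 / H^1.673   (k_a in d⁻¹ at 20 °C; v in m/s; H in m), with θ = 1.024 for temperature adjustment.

k_a(20) = 5.026 × 0.955^0.969 / 3.12^1.673 = 5.026 × 0.9564 / 6.710 = 0.7163 d⁻¹.
k_a(12.2) = 0.7163 × 1.024^(12.2−20) = 0.7163 × 0.8311 = 0.5954 d⁻¹.

k_a ≈ 0.595 d⁻¹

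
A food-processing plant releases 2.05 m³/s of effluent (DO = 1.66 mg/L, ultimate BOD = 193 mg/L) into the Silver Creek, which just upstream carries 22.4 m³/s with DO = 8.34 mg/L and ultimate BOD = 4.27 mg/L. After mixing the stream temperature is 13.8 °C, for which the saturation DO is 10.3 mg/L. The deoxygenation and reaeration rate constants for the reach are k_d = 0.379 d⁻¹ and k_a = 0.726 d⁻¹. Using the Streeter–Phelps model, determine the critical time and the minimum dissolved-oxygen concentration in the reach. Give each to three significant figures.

t_c ≈ 1.52 d; minimum DO ≈ 4.41 mg/L

Mixed DO = (22.4×8.34 + 2.05×1.66)/(22.4+2.05) = 190.2/24.45 = 7.780 mg/L.
Mixed L₀ = (22.4×4.27 + 2.05×193)/(24.45) = 491.3/24.45 = 20.09 mg/L.
Initial deficit D₀ = C_s − DO₀ = 10.3 − 7.780 = 2.520 mg/L.
t_c = (1/0.3470) ln[(0.726/0.379)(1 − 2.520×0.3470/(0.379×20.09))] = 2.882 × ln(1.696) = 1.522 d.
D_c = (0.379/0.726) × 20.09 × e^(−0.379×1.522) = 0.5220 × 20.09 × 0.5617 = 5.892 mg/L.
Minimum DO = 10.3 − 5.892 = 4.408 mg/L.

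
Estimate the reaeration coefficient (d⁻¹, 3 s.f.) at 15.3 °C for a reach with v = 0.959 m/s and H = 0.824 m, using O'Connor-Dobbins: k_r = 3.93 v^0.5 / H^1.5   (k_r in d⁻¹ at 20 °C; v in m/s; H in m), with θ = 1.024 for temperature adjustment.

k_r ≈ 4.60 d⁻¹

k_r(20) = 3.93 × 0.959^0.5 / 0.824^1.5 = 3.93 × 0.9793 / 0.7480 = 5.145 d⁻¹.
k_r(15.3) = 5.145 × 1.024^(15.3−20) = 5.145 × 0.8945 = 4.603 d⁻¹.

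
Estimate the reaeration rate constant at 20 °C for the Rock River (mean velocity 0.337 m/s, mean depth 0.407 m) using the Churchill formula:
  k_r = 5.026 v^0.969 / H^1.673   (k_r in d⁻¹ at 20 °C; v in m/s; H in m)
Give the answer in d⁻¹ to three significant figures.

k_r ≈ 7.88 d⁻¹

k_r = 5.026 × 0.337^0.969 / 0.407^1.673 = 5.026 × 0.3486 / 0.2223 = 7.882 d⁻¹.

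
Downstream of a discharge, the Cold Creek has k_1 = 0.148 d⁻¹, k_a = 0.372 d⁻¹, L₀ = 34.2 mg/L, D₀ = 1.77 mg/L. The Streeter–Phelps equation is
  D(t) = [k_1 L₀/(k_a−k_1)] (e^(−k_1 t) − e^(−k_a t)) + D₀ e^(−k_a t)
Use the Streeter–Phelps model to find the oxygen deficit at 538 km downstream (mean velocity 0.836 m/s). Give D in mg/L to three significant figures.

D ≈ 6.20 mg/L

Travel time t = x/v = 538 km / (0.836 m/s) = 538000 m / 0.836 m/s = 643500 s = 7.448 d.
k_1 L₀/(k_a−k_1) = 0.148×34.2/(0.372−0.148) = 5.062/0.2240 = 22.60 mg/L.
e^(−k_1 t) = e^(−0.148×7.448) = 0.3321; e^(−k_a t) = e^(−0.372×7.448) = 0.06261.
D = 22.60 × (0.3321 − 0.06261) + 1.77 × 0.06261 = 6.089 + 0.1108 = 6.200 mg/L.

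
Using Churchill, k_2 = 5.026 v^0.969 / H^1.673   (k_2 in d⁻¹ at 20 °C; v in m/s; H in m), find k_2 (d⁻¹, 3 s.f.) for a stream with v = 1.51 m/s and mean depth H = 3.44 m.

k_2 ≈ 0.948 d⁻¹

k_2 = 5.026 × 1.51^0.969 / 3.44^1.673 = 5.026 × 1.491 / 7.901 = 0.9484 d⁻¹.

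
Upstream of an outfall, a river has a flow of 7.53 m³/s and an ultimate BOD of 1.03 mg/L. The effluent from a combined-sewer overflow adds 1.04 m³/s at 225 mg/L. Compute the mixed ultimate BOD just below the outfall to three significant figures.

Flow-weighted mixing: C = (Q_r C_r + Q_w C_w)/(Q_r + Q_w)
= (7.53×1.03 + 1.04×225)/(7.53 + 1.04) = 241.8/8.570 = 28.21 mg/L.

28.2 mg/L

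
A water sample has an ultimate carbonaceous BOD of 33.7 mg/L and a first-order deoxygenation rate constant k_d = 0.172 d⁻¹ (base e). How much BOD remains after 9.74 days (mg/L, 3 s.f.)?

L_t = L₀ e^(−k_d t) = 33.7 × e^(−0.172×9.74) = 33.7 × 0.1873 = 6.311 mg/L.

L ≈ 6.31 mg/L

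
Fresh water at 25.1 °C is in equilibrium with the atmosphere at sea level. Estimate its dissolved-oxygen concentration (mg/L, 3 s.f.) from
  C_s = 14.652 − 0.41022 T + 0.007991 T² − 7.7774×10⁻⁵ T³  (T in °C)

C_s = 14.652 − 0.41022×25.1 + 0.007991×25.1² − 7.7774×10⁻⁵×25.1³ = 8.160 mg/L.

C_s ≈ 8.16 mg/L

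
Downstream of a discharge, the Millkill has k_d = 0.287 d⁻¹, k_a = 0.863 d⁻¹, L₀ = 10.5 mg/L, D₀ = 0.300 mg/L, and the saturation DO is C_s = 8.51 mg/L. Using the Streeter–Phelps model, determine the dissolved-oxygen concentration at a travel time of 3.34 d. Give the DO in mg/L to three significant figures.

DO ≈ 6.78 mg/L

k_d L₀/(k_a−k_d) = 0.287×10.5/(0.863−0.287) = 3.013/0.5760 = 5.232 mg/L.
e^(−k_d t) = e^(−0.287×3.340) = 0.3834; e^(−k_a t) = e^(−0.863×3.340) = 0.05600.
D = 5.232 × (0.3834 − 0.05600) + 0.300 × 0.05600 = 1.713 + 0.01680 = 1.730 mg/L.
DO = C_s − D = 8.51 − 1.730 = 6.780 mg/L.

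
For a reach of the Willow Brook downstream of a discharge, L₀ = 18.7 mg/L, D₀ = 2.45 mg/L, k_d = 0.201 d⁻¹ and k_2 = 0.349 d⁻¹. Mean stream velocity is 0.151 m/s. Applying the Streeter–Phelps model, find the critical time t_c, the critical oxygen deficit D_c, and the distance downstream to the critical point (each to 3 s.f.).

At the critical point dD/dt = 0, so k_d L₀ e^(−k_d t) = k_2 D. Substituting D(t) from the Streeter–Phelps equation and solving for t gives
t_c = ln[(k_2/k_d)(1 − D₀(k_2−k_d)/(k_d L₀))] / (k_2−k_d).
Here k_2−k_d = 0.1480 d⁻¹ and 1 − D₀(k_2−k_d)/(k_d L₀) = 1 − 2.45×0.1480/(0.201×18.7) = 0.9035, so
t_c = ln(1.736 × 0.9035) / 0.1480 = 0.4503 / 0.1480 = 3.043 d.
L(t_c) = L₀ e^(−k_d t_c) = 18.7 × 0.5425 = 10.14 mg/L, and at the critical point k_2 D_c = k_d L, so D_c = (0.201/0.349) × 10.14 = 5.843 mg/L.
x_c = v t_c = 0.151 m/s × 3.043 d × 86400 s/d = 39700 m ≈ 39.7 km.

t_c ≈ 3.04 d; D_c ≈ 5.84 mg/L; x_c ≈ 39.7 km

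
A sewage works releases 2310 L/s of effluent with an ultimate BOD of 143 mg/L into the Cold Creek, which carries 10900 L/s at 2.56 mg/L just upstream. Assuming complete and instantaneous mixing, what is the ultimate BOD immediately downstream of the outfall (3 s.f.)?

27.1 mg/L

Flow-weighted mixing: C = (Q_r C_r + Q_w C_w)/(Q_r + Q_w)
= (10900×2.56 + 2310×143)/(10900 + 2310) = 358200/13210 = 27.12 mg/L.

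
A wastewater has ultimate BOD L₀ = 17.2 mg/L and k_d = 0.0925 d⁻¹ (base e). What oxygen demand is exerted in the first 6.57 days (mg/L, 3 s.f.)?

y_t = L₀(1 − e^(−k_d t)) = 17.2 × (1 − e^(−0.0925×6.57))
= 17.2 × (1 − 0.5446) = 17.2 × 0.4554 = 7.833 mg/L.

y ≈ 7.83 mg/L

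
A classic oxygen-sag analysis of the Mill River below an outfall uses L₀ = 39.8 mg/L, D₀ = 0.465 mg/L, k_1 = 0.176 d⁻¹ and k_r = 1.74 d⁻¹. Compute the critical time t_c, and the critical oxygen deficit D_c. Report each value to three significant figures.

t_c ≈ 1.39 d; D_c ≈ 3.15 mg/L

At the critical point dD/dt = 0, so k_1 L₀ e^(−k_1 t) = k_r D. Substituting D(t) from the Streeter–Phelps equation and solving for t gives
t_c = ln[(k_r/k_1)(1 − D₀(k_r−k_1)/(k_1 L₀))] / (k_r−k_1).
Here k_r−k_1 = 1.564 d⁻¹ and 1 − D₀(k_r−k_1)/(k_1 L₀) = 1 − 0.465×1.564/(0.176×39.8) = 0.8962, so
t_c = ln(9.886 × 0.8962) / 1.564 = 2.182 / 1.564 = 1.395 d.
D_c = (k_1/k_r) L₀ e^(−k_1 t_c) = (0.176/1.74) × 39.8 × e^(−0.176×1.395) = 0.1011 × 39.8 × 0.7823 = 3.149 mg/L.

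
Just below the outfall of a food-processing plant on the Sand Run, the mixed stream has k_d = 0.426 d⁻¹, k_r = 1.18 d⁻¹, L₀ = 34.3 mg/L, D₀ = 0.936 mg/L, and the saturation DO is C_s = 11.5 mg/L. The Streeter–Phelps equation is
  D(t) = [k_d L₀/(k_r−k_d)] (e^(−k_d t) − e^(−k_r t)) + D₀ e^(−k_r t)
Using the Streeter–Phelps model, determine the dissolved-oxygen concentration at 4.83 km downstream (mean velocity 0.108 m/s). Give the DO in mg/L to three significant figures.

Travel time t = x/v = 4.83 km / (0.108 m/s) = 4830 m / 0.108 m/s = 44720 s = 0.5176 d.
k_d L₀/(k_r−k_d) = 0.426×34.3/(1.18−0.426) = 14.61/0.7540 = 19.38 mg/L.
e^(−k_d t) = e^(−0.426×0.5176) = 0.8021; e^(−k_r t) = e^(−1.18×0.5176) = 0.5429.
D = 19.38 × (0.8021 − 0.5429) + 0.936 × 0.5429 = 5.023 + 0.5082 = 5.531 mg/L.
DO = C_s − D = 11.5 − 5.531 = 5.969 mg/L.

DO ≈ 5.97 mg/L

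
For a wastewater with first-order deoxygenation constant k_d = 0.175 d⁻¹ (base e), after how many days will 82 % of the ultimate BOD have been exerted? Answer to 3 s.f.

t ≈ 9.80 d

y/L₀ = 1 − e^(−k_d t) = 0.82 ⇒ e^(−k_d t) = 0.180
t = −ln(0.180) / 0.175 = 1.715 / 0.175 = 9.799 d.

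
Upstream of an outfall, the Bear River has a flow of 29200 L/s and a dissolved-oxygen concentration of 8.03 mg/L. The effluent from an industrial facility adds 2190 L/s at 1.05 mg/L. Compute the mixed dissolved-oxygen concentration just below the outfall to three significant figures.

7.54 mg/L

Flow-weighted mixing: C = (Q_r C_r + Q_w C_w)/(Q_r + Q_w)
= (29200×8.03 + 2190×1.05)/(29200 + 2190) = 236800/31390 = 7.543 mg/L.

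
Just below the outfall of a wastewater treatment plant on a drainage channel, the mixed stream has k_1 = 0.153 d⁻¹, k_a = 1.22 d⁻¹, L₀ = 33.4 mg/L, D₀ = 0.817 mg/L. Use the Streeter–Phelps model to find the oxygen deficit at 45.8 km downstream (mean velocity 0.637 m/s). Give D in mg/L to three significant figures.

Travel time t = x/v = 45.8 km / (0.637 m/s) = 45800 m / 0.637 m/s = 71900 s = 0.8322 d.
k_1 L₀/(k_a−k_1) = 0.153×33.4/(1.22−0.153) = 5.110/1.067 = 4.789 mg/L.
e^(−k_1 t) = e^(−0.153×0.8322) = 0.8805; e^(−k_a t) = e^(−1.22×0.8322) = 0.3623.
D = 4.789 × (0.8805 − 0.3623) + 0.817 × 0.3623 = 2.482 + 0.2960 = 2.778 mg/L.

D ≈ 2.78 mg/L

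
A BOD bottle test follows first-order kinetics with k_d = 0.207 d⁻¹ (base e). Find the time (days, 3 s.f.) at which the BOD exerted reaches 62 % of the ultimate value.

y/L₀ = 1 − e^(−k_d t) = 0.62 ⇒ e^(−k_d t) = 0.380
t = −ln(0.380) / 0.207 = 0.9676 / 0.207 = 4.674 d.

t ≈ 4.67 d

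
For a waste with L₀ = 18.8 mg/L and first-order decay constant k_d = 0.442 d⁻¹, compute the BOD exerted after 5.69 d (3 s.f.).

y ≈ 17.3 mg/L

y_t = L₀(1 − e^(−k_d t)) = 18.8 × (1 − e^(−0.442×5.69))
= 18.8 × (1 − 0.08086) = 18.8 × 0.9191 = 17.28 mg/L.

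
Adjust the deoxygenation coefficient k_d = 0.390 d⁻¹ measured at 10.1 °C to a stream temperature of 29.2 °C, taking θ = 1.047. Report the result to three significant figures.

k_d ≈ 0.938 d⁻¹

k_d(T₂) = k_d(T₁) · θ^(T₂−T₁) = 0.390 × 1.047^(29.2−10.1)
= 0.390 × 1.047^19.1 = 0.390 × 2.404 = 0.9377 d⁻¹.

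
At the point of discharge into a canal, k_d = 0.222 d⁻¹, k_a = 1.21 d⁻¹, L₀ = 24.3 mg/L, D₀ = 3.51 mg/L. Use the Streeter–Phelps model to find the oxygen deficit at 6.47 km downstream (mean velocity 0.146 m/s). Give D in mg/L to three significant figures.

D ≈ 3.82 mg/L

Travel time t = x/v = 6.47 km / (0.146 m/s) = 6470 m / 0.146 m/s = 44320 s = 0.5129 d.
k_d L₀/(k_a−k_d) = 0.222×24.3/(1.21−0.222) = 5.395/0.9880 = 5.460 mg/L.
e^(−k_d t) = e^(−0.222×0.5129) = 0.8924; e^(−k_a t) = e^(−1.21×0.5129) = 0.5376.
D = 5.460 × (0.8924 − 0.5376) + 3.51 × 0.5376 = 1.937 + 1.887 = 3.824 mg/L.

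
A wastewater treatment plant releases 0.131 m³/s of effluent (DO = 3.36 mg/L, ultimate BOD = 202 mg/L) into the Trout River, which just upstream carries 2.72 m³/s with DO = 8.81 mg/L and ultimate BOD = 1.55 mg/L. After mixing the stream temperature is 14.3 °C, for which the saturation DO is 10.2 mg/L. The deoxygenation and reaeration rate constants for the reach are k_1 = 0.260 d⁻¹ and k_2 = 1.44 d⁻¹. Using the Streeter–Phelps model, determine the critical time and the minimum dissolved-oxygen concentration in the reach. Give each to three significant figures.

Mixed DO = (2.72×8.81 + 0.131×3.36)/(2.72+0.131) = 24.40/2.851 = 8.560 mg/L.
Mixed L₀ = (2.72×1.55 + 0.131×202)/(2.851) = 30.68/2.851 = 10.76 mg/L.
Initial deficit D₀ = C_s − DO₀ = 10.2 − 8.560 = 1.640 mg/L.
t_c = (1/1.180) ln[(1.44/0.260)(1 − 1.640×1.180/(0.260×10.76))] = 0.8475 × ln(1.706) = 0.4529 d.
D_c = (0.260/1.44) × 10.76 × e^(−0.260×0.4529) = 0.1806 × 10.76 × 0.8889 = 1.727 mg/L.
Minimum DO = 10.2 − 1.727 = 8.473 mg/L.

t_c ≈ 0.453 d; minimum DO ≈ 8.47 mg/L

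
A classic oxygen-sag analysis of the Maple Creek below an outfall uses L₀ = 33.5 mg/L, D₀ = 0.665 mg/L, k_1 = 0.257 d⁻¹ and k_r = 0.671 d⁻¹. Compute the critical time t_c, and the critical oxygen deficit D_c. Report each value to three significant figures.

t_c ≈ 2.24 d; D_c ≈ 7.22 mg/L

t_c = [1/(k_r−k_1)] ln[(k_r/k_1)(1 − D₀(k_r−k_1)/(k_1 L₀))]
= [1/(0.671−0.257)] ln[(0.671/0.257)(1 − 0.665×0.4140/(0.257×33.5))]
= (1/0.4140) ln[2.611 × 0.9680] = 2.415 × ln(2.527) = 2.415 × 0.9272 = 2.240 d.
L(t_c) = L₀ e^(−k_1 t_c) = 33.5 × 0.5624 = 18.84 mg/L, and at the critical point k_r D_c = k_1 L, so D_c = (0.257/0.671) × 18.84 = 7.216 mg/L.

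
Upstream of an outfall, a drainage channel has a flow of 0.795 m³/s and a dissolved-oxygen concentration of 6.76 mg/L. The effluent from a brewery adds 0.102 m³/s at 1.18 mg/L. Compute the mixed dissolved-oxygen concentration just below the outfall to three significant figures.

Flow-weighted mixing: C = (Q_r C_r + Q_w C_w)/(Q_r + Q_w)
= (0.795×6.76 + 0.102×1.18)/(0.795 + 0.102) = 5.495/0.8970 = 6.125 mg/L.

6.13 mg/L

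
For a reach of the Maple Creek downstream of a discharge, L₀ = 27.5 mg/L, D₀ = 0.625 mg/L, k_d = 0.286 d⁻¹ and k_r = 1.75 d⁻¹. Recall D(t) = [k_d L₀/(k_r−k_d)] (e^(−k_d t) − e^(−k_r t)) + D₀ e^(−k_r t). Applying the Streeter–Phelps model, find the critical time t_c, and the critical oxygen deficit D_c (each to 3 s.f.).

t_c ≈ 1.15 d; D_c ≈ 3.23 mg/L

At the critical point dD/dt = 0, so k_d L₀ e^(−k_d t) = k_r D. Substituting D(t) from the Streeter–Phelps equation and solving for t gives
t_c = ln[(k_r/k_d)(1 − D₀(k_r−k_d)/(k_d L₀))] / (k_r−k_d).
Here k_r−k_d = 1.464 d⁻¹ and 1 − D₀(k_r−k_d)/(k_d L₀) = 1 − 0.625×1.464/(0.286×27.5) = 0.8837, so
t_c = ln(6.119 × 0.8837) / 1.464 = 1.688 / 1.464 = 1.153 d.
L(t_c) = L₀ e^(−k_d t_c) = 27.5 × 0.7191 = 19.78 mg/L, and at the critical point k_r D_c = k_d L, so D_c = (0.286/1.75) × 19.78 = 3.232 mg/L.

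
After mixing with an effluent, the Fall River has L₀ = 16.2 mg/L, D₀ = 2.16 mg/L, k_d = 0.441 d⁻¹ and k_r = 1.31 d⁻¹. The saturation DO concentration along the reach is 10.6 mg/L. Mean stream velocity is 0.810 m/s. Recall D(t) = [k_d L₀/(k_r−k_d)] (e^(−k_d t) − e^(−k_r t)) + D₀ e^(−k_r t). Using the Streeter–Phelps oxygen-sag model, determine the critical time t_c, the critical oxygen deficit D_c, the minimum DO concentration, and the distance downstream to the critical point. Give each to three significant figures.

With k_r/k_d = 2.971 and 1 − D₀(k_r−k_d)/(k_d L₀) = 0.7373,
t_c = ln(2.971 × 0.7373) / (1.31 − 0.441) = ln(2.190) / 0.8690 = 0.7839/0.8690 = 0.9021 d.
L(t_c) = L₀ e^(−k_d t_c) = 16.2 × 0.6718 = 10.88 mg/L, and at the critical point k_r D_c = k_d L, so D_c = (0.441/1.31) × 10.88 = 3.664 mg/L.
Minimum DO = C_s − D_c = 10.6 − 3.664 = 6.936 mg/L.
x_c = v t_c = 0.810 m/s × 0.9021 d × 86400 s/d = 63130 m ≈ 63.1 km.

t_c ≈ 0.902 d; D_c ≈ 3.66 mg/L; min DO ≈ 6.94 mg/L; x_c ≈ 63.1 km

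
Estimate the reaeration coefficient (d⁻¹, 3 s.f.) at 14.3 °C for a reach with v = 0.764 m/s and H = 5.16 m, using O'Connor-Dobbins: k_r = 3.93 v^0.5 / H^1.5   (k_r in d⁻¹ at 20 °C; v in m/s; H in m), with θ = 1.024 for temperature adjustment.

k_r(20) = 3.93 × 0.764^0.5 / 5.16^1.5 = 3.93 × 0.8741 / 11.72 = 0.2931 d⁻¹.
k_r(14.3) = 0.2931 × 1.024^(14.3−20) = 0.2931 × 0.8736 = 0.2560 d⁻¹.

k_r ≈ 0.256 d⁻¹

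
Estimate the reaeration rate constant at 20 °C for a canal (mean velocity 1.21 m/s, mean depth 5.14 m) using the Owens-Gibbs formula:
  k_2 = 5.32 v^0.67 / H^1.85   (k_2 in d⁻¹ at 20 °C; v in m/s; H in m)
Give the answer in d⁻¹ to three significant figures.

k_2 ≈ 0.292 d⁻¹

k_2 = 5.32 × 1.21^0.67 / 5.14^1.85 = 5.32 × 1.136 / 20.67 = 0.2925 d⁻¹.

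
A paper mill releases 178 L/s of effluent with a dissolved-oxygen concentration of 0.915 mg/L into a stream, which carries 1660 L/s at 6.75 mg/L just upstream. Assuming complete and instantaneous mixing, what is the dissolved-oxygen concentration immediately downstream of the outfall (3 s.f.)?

Flow-weighted mixing: C = (Q_r C_r + Q_w C_w)/(Q_r + Q_w)
= (1660×6.75 + 178×0.915)/(1660 + 178) = 11370/1838 = 6.185 mg/L.

6.18 mg/L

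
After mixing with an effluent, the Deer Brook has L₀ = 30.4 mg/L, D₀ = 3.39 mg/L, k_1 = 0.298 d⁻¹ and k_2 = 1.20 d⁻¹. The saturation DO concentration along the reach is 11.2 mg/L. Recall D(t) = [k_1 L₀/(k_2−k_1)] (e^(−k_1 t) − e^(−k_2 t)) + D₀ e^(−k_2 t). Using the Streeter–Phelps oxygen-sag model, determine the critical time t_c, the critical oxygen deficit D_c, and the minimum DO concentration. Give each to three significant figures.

t_c = [1/(k_2−k_1)] ln[(k_2/k_1)(1 − D₀(k_2−k_1)/(k_1 L₀))]
= [1/(1.20−0.298)] ln[(1.20/0.298)(1 − 3.39×0.9020/(0.298×30.4))]
= (1/0.9020) ln[4.027 × 0.6625] = 1.109 × ln(2.668) = 1.109 × 0.9812 = 1.088 d.
L(t_c) = L₀ e^(−k_1 t_c) = 30.4 × 0.7231 = 21.98 mg/L, and at the critical point k_2 D_c = k_1 L, so D_c = (0.298/1.20) × 21.98 = 5.459 mg/L.
Minimum DO = C_s − D_c = 11.2 − 5.459 = 5.741 mg/L.

t_c ≈ 1.09 d; D_c ≈ 5.46 mg/L; min DO ≈ 5.74 mg/L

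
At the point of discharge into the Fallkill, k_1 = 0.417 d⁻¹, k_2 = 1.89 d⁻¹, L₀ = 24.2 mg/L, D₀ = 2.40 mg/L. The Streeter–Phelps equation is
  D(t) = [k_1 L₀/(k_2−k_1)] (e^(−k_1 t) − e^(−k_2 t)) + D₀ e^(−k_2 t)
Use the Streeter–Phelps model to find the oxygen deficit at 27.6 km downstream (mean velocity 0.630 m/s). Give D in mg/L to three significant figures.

D ≈ 3.84 mg/L

Travel time t = x/v = 27.6 km / (0.630 m/s) = 27600 m / 0.630 m/s = 43810 s = 0.5071 d.
k_1 L₀/(k_2−k_1) = 0.417×24.2/(1.89−0.417) = 10.09/1.473 = 6.851 mg/L.
e^(−k_1 t) = e^(−0.417×0.5071) = 0.8094; e^(−k_2 t) = e^(−1.89×0.5071) = 0.3835.
D = 6.851 × (0.8094 − 0.3835) + 2.40 × 0.3835 = 2.918 + 0.9205 = 3.838 mg/L.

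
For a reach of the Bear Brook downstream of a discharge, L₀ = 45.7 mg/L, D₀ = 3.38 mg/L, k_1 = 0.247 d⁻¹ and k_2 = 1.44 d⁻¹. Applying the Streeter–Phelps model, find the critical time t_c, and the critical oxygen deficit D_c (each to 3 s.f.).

With k_2/k_1 = 5.830 and 1 − D₀(k_2−k_1)/(k_1 L₀) = 0.6428,
t_c = ln(5.830 × 0.6428) / (1.44 − 0.247) = ln(3.747) / 1.193 = 1.321/1.193 = 1.107 d.
L(t_c) = L₀ e^(−k_1 t_c) = 45.7 × 0.7607 = 34.76 mg/L, and at the critical point k_2 D_c = k_1 L, so D_c = (0.247/1.44) × 34.76 = 5.963 mg/L.

t_c ≈ 1.11 d; D_c ≈ 5.96 mg/L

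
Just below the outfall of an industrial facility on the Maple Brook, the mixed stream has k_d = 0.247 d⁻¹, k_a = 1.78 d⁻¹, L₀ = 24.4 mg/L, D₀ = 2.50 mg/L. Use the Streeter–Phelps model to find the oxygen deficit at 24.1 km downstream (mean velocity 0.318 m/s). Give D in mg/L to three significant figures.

Travel time t = x/v = 24.1 km / (0.318 m/s) = 24100 m / 0.318 m/s = 75790 s = 0.8772 d.
k_d L₀/(k_a−k_d) = 0.247×24.4/(1.78−0.247) = 6.027/1.533 = 3.931 mg/L.
e^(−k_d t) = e^(−0.247×0.8772) = 0.8052; e^(−k_a t) = e^(−1.78×0.8772) = 0.2099.
D = 3.931 × (0.8052 − 0.2099) + 2.50 × 0.2099 = 2.341 + 0.5246 = 2.865 mg/L.

D ≈ 2.87 mg/L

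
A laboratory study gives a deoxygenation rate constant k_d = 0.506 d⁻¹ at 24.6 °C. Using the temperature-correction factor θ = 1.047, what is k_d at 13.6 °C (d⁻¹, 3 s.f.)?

k_d ≈ 0.305 d⁻¹

k_d(T₂) = k_d(T₁) · θ^(T₂−T₁) = 0.506 × 1.047^(13.6−24.6)
= 0.506 × 1.047^-11.0 = 0.506 × 0.6034 = 0.3053 d⁻¹.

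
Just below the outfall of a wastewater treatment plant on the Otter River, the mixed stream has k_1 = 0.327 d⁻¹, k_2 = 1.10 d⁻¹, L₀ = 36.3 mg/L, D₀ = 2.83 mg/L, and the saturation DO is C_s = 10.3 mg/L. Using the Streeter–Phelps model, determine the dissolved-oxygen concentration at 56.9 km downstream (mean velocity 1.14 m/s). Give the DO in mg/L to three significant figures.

Travel time t = x/v = 56.9 km / (1.14 m/s) = 56900 m / 1.14 m/s = 49910 s = 0.5777 d.
k_1 L₀/(k_2−k_1) = 0.327×36.3/(1.10−0.327) = 11.87/0.7730 = 15.36 mg/L.
e^(−k_1 t) = e^(−0.327×0.5777) = 0.8279; e^(−k_2 t) = e^(−1.10×0.5777) = 0.5297.
D = 15.36 × (0.8279 − 0.5297) + 2.83 × 0.5297 = 4.579 + 1.499 = 6.078 mg/L.
DO = C_s − D = 10.3 − 6.078 = 4.222 mg/L.

DO ≈ 4.22 mg/L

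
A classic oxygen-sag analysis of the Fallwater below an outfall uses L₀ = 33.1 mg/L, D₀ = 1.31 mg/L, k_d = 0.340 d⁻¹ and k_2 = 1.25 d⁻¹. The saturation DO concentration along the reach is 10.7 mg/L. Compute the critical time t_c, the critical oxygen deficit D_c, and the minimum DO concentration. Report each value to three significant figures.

t_c ≈ 1.31 d; D_c ≈ 5.77 mg/L; min DO ≈ 4.93 mg/L

At the critical point dD/dt = 0, so k_d L₀ e^(−k_d t) = k_2 D. Substituting D(t) from the Streeter–Phelps equation and solving for t gives
t_c = ln[(k_2/k_d)(1 − D₀(k_2−k_d)/(k_d L₀))] / (k_2−k_d).
Here k_2−k_d = 0.9100 d⁻¹ and 1 − D₀(k_2−k_d)/(k_d L₀) = 1 − 1.31×0.9100/(0.340×33.1) = 0.8941, so
t_c = ln(3.676 × 0.8941) / 0.9100 = 1.190 / 0.9100 = 1.308 d.
D_c = (k_d/k_2) L₀ e^(−k_d t_c) = (0.340/1.25) × 33.1 × e^(−0.340×1.308) = 0.2720 × 33.1 × 0.6411 = 5.772 mg/L.
Minimum DO = C_s − D_c = 10.7 − 5.772 = 4.928 mg/L.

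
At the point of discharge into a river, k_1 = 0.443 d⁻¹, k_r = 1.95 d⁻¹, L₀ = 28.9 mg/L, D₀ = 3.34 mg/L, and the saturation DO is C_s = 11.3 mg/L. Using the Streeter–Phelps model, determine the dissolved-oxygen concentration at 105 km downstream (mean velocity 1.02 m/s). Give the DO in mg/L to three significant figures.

Travel time t = x/v = 105 km / (1.02 m/s) = 105000 m / 1.02 m/s = 102900 s = 1.191 d.
k_1 L₀/(k_r−k_1) = 0.443×28.9/(1.95−0.443) = 12.80/1.507 = 8.495 mg/L.
e^(−k_1 t) = e^(−0.443×1.191) = 0.5899; e^(−k_r t) = e^(−1.95×1.191) = 0.09795.
D = 8.495 × (0.5899 − 0.09795) + 3.34 × 0.09795 = 4.179 + 0.3271 = 4.506 mg/L.
DO = C_s − D = 11.3 − 4.506 = 6.794 mg/L.

DO ≈ 6.79 mg/L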